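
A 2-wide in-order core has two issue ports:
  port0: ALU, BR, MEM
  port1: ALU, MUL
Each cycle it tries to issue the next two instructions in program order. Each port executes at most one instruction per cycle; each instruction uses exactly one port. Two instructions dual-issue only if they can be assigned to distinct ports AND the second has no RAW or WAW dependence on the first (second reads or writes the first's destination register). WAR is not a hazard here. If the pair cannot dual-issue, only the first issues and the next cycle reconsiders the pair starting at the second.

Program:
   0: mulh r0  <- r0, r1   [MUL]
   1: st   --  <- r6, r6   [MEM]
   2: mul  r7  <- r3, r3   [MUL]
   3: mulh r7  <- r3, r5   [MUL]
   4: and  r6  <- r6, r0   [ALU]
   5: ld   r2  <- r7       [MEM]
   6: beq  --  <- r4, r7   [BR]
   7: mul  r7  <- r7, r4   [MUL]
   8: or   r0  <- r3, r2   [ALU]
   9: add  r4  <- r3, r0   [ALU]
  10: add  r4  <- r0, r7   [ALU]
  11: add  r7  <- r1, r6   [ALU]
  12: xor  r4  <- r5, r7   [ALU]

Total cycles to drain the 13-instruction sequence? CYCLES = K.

  cy0 -> i0+i1 (mulh st) pair
  cy1 -> i2 (mul) no-port MUL/MUL
  cy2 -> i3+i4 (mulh and) pair
  cy3 -> i5 (ld) no-port MEM/BR
  cy4 -> i6+i7 (beq mul) pair
  cy5 -> i8 (or) RAW r0
  cy6 -> i9 (add) WAW r4
  cy7 -> i10+i11 (add add) pair
  cy8 -> i12 (xor) tail

CYCLES = 9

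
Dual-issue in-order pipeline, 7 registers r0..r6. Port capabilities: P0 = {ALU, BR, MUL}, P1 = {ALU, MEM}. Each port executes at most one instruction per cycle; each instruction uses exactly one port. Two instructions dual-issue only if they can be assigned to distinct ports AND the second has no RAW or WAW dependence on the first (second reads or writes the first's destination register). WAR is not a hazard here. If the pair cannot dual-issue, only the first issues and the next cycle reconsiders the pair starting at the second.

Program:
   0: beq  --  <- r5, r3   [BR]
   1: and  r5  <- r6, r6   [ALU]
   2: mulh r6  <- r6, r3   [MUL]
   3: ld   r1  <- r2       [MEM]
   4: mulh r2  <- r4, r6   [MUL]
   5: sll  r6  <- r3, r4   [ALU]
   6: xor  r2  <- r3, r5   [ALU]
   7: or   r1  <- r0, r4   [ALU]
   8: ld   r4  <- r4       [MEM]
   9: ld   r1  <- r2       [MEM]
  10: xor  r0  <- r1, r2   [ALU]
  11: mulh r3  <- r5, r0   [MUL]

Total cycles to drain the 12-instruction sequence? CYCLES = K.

CYCLES = 8

0. beq.BR+and.ALU @i0+i1  | 2-wide
1. mulh.MUL+ld.MEM @i2+i3  | 2-wide
2. mulh.MUL+sll.ALU @i4+i5  | 2-wide
3. xor.ALU+or.ALU @i6+i7  | 2-wide
4. ld.MEM @i8  | no-port MEM/MEM
5. ld.MEM @i9  | RAW r1
6. xor.ALU @i10  | RAW r0
7. mulh.MUL @i11  | tail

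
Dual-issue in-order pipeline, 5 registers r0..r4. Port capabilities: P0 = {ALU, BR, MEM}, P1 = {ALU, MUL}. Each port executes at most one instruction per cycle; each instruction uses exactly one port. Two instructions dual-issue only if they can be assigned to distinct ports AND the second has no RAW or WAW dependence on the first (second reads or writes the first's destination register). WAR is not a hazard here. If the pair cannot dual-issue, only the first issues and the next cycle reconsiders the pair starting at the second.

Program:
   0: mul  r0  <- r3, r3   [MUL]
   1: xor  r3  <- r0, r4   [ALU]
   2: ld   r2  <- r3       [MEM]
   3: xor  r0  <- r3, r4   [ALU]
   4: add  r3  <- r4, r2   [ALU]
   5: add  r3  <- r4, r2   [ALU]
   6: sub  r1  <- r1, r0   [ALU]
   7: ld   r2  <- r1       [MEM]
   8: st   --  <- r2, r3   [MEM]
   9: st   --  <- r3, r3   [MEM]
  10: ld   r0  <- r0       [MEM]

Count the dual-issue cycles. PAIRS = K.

PAIRS = 2

c0: i0 mul  RAW r0
c1: i1 xor  RAW r3
c2: i2/i3 ld/xor  dual
c3: i4 add  WAW r3
c4: i5/i6 add/sub  dual
c5: i7 ld  no-port MEM/MEM
c6: i8 st  no-port MEM/MEM
c7: i9 st  no-port MEM/MEM
c8: i10 ld  tail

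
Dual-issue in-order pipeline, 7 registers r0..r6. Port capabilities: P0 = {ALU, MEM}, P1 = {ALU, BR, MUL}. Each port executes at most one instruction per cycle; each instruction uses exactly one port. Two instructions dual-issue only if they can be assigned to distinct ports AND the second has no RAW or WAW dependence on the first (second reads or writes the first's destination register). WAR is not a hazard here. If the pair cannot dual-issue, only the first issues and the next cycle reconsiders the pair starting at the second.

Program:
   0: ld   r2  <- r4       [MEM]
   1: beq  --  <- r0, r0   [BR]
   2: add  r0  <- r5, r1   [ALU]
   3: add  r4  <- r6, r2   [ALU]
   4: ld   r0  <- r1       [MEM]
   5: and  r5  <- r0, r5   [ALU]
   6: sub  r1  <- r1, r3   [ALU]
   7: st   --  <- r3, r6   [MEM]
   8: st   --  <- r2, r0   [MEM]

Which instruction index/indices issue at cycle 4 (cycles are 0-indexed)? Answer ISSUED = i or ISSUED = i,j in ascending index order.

[0] i0/i1  ld.MEM/beq.BR  -- 2-wide
[1] i2/i3  add.ALU/add.ALU  -- 2-wide
[2] i4  ld.MEM  -- RAW r0
[3] i5/i6  and.ALU/sub.ALU  -- 2-wide
[4] i7  st.MEM  -- no-port MEM/MEM
[5] i8  st.MEM  -- tail

ISSUED = 7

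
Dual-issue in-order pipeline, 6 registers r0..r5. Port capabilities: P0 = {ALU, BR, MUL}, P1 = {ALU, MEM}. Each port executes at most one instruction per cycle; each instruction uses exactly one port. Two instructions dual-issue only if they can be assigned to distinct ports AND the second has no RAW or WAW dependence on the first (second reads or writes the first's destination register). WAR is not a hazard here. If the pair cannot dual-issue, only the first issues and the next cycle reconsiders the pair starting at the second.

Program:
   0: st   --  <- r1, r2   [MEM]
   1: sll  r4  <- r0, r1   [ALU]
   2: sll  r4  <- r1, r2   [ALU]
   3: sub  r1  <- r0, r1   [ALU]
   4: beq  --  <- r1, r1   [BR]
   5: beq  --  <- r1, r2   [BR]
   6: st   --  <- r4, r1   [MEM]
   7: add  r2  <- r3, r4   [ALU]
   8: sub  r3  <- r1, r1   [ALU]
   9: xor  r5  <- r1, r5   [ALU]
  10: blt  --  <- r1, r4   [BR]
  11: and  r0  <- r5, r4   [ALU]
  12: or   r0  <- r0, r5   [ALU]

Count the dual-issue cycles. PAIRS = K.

PAIRS = 5

t=0 i0+i1:st sll ; pair
t=1 i2+i3:sll sub ; pair
t=2 i4:beq ; no-port BR/BR
t=3 i5+i6:beq st ; pair
t=4 i7+i8:add sub ; pair
t=5 i9+i10:xor blt ; pair
t=6 i11:and ; RAW+WAW r0
t=7 i12:or ; tail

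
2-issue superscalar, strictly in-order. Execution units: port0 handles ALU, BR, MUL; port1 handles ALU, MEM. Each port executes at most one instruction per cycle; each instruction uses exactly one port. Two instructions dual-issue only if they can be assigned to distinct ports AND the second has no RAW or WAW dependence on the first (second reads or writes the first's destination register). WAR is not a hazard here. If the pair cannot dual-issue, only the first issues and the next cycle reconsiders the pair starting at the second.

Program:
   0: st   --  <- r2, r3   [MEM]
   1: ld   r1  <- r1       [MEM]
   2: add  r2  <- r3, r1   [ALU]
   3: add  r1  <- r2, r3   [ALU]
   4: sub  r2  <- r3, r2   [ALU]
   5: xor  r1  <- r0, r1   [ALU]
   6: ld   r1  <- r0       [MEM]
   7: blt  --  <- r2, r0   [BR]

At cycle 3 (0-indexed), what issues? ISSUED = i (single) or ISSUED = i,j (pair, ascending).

c0: i0 st  no-port MEM/MEM
c1: i1 ld  RAW r1
c2: i2 add  RAW r2
c3: i3&i4 add/sub  2-wide
c4: i5 xor  WAW r1
c5: i6&i7 ld/blt  2-wide

ISSUED = 3,4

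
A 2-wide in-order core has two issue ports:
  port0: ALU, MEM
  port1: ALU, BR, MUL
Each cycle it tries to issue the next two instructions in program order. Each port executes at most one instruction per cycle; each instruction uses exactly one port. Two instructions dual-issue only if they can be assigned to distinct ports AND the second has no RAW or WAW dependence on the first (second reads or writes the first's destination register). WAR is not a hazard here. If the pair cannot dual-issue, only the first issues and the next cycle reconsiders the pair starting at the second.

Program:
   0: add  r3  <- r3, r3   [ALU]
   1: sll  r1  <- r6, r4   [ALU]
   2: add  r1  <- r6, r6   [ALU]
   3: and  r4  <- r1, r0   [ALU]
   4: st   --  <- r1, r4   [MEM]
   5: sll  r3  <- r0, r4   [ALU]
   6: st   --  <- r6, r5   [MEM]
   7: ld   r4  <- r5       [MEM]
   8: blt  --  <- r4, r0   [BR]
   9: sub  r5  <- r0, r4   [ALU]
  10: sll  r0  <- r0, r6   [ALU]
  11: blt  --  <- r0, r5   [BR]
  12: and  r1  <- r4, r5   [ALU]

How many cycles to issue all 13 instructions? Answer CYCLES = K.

CYCLES = 9

[0] i0+i1  add;sll  -- pair
[1] i2  add  -- RAW r1
[2] i3  and  -- RAW r4
[3] i4+i5  st;sll  -- pair
[4] i6  st  -- no-port MEM/MEM
[5] i7  ld  -- RAW r4
[6] i8+i9  blt;sub  -- pair
[7] i10  sll  -- RAW r0
[8] i11+i12  blt;and  -- pair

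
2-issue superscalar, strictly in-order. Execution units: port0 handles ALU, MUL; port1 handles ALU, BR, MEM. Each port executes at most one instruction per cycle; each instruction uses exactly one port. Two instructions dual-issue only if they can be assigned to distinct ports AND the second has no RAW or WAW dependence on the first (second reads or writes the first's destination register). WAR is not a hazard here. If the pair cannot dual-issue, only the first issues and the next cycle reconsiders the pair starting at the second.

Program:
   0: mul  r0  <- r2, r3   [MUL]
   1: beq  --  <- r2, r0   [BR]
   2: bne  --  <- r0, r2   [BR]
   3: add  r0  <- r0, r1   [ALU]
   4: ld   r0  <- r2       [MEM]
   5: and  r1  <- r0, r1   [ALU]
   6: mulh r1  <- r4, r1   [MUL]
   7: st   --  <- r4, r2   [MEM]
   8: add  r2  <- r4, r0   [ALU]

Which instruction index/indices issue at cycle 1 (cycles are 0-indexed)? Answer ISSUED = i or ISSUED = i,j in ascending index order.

[0] i0  mul.MUL  -- RAW r0
[1] i1  beq.BR  -- no-port BR/BR
[2] i2&i3  bne.BR add.ALU  -- dual
[3] i4  ld.MEM  -- RAW r0
[4] i5  and.ALU  -- RAW+WAW r1
[5] i6&i7  mulh.MUL st.MEM  -- dual
[6] i8  add.ALU  -- tail

ISSUED = 1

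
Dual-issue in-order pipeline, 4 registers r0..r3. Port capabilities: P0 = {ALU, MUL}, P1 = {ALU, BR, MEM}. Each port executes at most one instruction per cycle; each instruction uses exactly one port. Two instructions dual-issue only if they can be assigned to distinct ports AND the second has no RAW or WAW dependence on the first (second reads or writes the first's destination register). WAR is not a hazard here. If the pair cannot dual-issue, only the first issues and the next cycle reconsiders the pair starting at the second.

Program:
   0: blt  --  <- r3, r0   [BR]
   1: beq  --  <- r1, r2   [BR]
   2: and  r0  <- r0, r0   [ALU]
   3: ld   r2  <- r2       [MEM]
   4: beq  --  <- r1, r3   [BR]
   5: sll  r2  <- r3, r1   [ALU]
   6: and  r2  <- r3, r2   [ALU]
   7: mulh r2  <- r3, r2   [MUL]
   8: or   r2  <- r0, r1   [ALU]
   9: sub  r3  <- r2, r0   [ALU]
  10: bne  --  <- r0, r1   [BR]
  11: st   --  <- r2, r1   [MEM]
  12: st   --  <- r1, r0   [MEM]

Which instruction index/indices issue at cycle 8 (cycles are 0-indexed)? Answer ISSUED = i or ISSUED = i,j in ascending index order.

  cy0 -> i0 (blt.BR) no-port BR/BR
  cy1 -> i1/i2 (beq.BR;and.ALU) dual
  cy2 -> i3 (ld.MEM) no-port MEM/BR
  cy3 -> i4/i5 (beq.BR;sll.ALU) dual
  cy4 -> i6 (and.ALU) RAW+WAW r2
  cy5 -> i7 (mulh.MUL) WAW r2
  cy6 -> i8 (or.ALU) RAW r2
  cy7 -> i9/i10 (sub.ALU;bne.BR) dual
  cy8 -> i11 (st.MEM) no-port MEM/MEM
  cy9 -> i12 (st.MEM) tail

ISSUED = 11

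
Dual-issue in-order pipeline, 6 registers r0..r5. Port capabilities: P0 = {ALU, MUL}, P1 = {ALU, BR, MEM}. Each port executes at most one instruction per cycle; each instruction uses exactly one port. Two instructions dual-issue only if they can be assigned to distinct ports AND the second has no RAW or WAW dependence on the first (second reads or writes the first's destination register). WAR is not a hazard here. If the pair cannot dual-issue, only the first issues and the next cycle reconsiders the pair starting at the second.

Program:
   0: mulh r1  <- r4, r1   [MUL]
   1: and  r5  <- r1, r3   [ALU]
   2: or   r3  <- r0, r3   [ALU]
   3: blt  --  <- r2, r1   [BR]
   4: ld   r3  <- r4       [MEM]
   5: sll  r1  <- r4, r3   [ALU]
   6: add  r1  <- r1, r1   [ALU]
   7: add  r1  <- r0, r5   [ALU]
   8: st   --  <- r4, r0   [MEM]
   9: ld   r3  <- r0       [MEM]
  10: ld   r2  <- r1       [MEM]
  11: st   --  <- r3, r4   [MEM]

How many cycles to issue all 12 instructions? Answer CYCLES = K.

  cy0 -> i0 (mulh) RAW r1
  cy1 -> i1,i2 (and;or) 2-wide
  cy2 -> i3 (blt) no-port BR/MEM
  cy3 -> i4 (ld) RAW r3
  cy4 -> i5 (sll) RAW+WAW r1
  cy5 -> i6 (add) WAW r1
  cy6 -> i7,i8 (add;st) 2-wide
  cy7 -> i9 (ld) no-port MEM/MEM
  cy8 -> i10 (ld) no-port MEM/MEM
  cy9 -> i11 (st) tail

CYCLES = 10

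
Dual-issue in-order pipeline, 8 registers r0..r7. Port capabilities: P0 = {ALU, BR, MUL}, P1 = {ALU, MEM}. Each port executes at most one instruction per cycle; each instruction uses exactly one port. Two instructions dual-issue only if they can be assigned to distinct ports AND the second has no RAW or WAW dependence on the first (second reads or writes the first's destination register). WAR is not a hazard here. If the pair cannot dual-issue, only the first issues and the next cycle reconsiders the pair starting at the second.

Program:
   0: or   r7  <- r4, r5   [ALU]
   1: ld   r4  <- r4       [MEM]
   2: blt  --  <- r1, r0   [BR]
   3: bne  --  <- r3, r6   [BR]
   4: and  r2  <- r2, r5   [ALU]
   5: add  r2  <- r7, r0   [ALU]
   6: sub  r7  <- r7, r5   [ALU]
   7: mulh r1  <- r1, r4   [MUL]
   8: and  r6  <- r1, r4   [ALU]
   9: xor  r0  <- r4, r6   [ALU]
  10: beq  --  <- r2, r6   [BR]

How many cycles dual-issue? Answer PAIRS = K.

PAIRS = 4

[0] i0&i1  or.ALU ld.MEM  -- pair
[1] i2  blt.BR  -- no-port BR/BR
[2] i3&i4  bne.BR and.ALU  -- pair
[3] i5&i6  add.ALU sub.ALU  -- pair
[4] i7  mulh.MUL  -- RAW r1
[5] i8  and.ALU  -- RAW r6
[6] i9&i10  xor.ALU beq.BR  -- pair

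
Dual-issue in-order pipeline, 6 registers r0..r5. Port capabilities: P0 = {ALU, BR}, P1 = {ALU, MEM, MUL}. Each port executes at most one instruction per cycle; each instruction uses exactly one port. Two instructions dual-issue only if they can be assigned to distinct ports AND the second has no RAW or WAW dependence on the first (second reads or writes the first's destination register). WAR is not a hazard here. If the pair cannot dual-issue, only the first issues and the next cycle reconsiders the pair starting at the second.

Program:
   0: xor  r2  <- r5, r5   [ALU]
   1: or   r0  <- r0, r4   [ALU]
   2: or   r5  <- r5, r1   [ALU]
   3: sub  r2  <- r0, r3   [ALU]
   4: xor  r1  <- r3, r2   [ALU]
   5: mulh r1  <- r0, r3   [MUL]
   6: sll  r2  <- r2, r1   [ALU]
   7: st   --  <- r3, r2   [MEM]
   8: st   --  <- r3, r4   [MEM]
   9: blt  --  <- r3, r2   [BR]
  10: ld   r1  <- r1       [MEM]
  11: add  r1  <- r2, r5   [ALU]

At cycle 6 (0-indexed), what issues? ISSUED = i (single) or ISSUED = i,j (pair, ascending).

c0: i0&i1 xor.ALU;or.ALU  2-wide
c1: i2&i3 or.ALU;sub.ALU  2-wide
c2: i4 xor.ALU  WAW r1
c3: i5 mulh.MUL  RAW r1
c4: i6 sll.ALU  RAW r2
c5: i7 st.MEM  no-port MEM/MEM
c6: i8&i9 st.MEM;blt.BR  2-wide
c7: i10 ld.MEM  WAW r1
c8: i11 add.ALU  tail

ISSUED = 8,9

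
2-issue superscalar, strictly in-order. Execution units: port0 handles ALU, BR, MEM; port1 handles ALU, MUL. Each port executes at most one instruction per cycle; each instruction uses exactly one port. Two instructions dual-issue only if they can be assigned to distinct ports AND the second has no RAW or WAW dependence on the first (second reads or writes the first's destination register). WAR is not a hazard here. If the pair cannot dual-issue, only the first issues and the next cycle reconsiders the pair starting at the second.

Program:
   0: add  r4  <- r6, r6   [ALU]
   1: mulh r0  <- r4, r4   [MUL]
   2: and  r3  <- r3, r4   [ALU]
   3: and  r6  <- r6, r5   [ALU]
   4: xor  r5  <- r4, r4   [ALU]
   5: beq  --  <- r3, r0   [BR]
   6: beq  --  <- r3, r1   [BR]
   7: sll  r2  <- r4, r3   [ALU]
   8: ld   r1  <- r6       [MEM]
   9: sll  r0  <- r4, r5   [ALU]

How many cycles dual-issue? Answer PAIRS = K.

PAIRS = 4

c0: i0 add.ALU  RAW r4
c1: i1&i2 mulh.MUL;and.ALU  2-wide
c2: i3&i4 and.ALU;xor.ALU  2-wide
c3: i5 beq.BR  no-port BR/BR
c4: i6&i7 beq.BR;sll.ALU  2-wide
c5: i8&i9 ld.MEM;sll.ALU  2-wide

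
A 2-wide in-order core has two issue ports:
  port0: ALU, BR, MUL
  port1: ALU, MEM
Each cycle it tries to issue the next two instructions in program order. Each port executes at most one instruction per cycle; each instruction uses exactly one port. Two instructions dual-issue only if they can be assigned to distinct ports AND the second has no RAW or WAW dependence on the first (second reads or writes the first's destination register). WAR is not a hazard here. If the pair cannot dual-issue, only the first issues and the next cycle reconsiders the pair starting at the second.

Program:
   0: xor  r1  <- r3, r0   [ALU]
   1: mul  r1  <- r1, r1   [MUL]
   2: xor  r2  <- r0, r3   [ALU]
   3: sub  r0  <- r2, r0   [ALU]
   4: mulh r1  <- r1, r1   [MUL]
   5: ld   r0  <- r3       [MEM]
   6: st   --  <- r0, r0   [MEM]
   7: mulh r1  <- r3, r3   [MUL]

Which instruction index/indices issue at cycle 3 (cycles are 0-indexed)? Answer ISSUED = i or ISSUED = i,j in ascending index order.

ISSUED = 5

t=0 i0:xor ; RAW+WAW r1
t=1 i1+i2:mul;xor ; dual
t=2 i3+i4:sub;mulh ; dual
t=3 i5:ld ; no-port MEM/MEM
t=4 i6+i7:st;mulh ; dual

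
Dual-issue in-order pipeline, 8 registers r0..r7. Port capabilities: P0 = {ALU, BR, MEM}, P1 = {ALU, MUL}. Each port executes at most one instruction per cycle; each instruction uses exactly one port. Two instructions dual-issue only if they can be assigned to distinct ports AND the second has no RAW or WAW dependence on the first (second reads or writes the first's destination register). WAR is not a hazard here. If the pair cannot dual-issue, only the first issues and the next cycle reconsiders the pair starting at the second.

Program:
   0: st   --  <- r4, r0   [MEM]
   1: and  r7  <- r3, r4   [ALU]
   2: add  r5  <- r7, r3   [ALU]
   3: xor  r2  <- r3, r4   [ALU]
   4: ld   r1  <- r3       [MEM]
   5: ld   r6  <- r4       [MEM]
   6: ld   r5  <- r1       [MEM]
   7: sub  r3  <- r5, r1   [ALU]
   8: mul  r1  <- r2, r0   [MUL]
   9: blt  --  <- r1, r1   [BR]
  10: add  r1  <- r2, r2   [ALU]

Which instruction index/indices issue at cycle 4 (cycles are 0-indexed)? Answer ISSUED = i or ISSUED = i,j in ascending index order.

#0 head=0: st and i0+i1 2-wide
#1 head=2: add xor i2+i3 2-wide
#2 head=4: ld i4 no-port MEM/MEM
#3 head=5: ld i5 no-port MEM/MEM
#4 head=6: ld i6 RAW r5
#5 head=7: sub mul i7+i8 2-wide
#6 head=9: blt add i9+i10 2-wide

ISSUED = 6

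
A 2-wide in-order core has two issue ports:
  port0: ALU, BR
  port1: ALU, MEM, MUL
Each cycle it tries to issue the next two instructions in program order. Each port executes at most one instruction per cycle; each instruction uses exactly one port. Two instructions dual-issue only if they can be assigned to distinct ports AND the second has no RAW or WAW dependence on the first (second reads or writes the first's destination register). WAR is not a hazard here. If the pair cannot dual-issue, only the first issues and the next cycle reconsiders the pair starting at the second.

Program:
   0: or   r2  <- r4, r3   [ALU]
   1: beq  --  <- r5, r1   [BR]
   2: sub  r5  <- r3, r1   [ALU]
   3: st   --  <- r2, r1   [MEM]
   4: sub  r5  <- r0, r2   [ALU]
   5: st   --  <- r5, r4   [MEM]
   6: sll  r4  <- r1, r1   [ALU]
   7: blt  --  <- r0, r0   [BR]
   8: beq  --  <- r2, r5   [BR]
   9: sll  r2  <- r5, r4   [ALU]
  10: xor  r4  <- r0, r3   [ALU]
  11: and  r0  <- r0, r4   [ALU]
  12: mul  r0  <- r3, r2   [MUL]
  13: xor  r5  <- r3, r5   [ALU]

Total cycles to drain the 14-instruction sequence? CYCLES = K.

0. or beq @i0,i1  | 2-wide
1. sub st @i2,i3  | 2-wide
2. sub @i4  | RAW r5
3. st sll @i5,i6  | 2-wide
4. blt @i7  | no-port BR/BR
5. beq sll @i8,i9  | 2-wide
6. xor @i10  | RAW r4
7. and @i11  | WAW r0
8. mul xor @i12,i13  | 2-wide

CYCLES = 9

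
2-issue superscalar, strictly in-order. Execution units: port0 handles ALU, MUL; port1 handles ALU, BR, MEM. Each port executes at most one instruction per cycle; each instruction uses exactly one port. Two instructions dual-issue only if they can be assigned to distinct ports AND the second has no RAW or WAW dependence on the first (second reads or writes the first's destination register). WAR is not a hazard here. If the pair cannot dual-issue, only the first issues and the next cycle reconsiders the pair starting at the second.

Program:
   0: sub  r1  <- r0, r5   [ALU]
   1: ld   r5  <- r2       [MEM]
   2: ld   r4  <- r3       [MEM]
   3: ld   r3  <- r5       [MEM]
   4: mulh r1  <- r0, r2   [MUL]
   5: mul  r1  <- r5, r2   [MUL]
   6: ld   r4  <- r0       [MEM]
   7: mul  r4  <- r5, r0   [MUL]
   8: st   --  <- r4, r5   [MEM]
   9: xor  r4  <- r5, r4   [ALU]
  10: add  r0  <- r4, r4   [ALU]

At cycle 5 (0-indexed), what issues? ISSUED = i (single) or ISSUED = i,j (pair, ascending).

#0 head=0: sub.ALU ld.MEM i0&i1 dual
#1 head=2: ld.MEM i2 no-port MEM/MEM
#2 head=3: ld.MEM mulh.MUL i3&i4 dual
#3 head=5: mul.MUL ld.MEM i5&i6 dual
#4 head=7: mul.MUL i7 RAW r4
#5 head=8: st.MEM xor.ALU i8&i9 dual
#6 head=10: add.ALU i10 tail

ISSUED = 8,9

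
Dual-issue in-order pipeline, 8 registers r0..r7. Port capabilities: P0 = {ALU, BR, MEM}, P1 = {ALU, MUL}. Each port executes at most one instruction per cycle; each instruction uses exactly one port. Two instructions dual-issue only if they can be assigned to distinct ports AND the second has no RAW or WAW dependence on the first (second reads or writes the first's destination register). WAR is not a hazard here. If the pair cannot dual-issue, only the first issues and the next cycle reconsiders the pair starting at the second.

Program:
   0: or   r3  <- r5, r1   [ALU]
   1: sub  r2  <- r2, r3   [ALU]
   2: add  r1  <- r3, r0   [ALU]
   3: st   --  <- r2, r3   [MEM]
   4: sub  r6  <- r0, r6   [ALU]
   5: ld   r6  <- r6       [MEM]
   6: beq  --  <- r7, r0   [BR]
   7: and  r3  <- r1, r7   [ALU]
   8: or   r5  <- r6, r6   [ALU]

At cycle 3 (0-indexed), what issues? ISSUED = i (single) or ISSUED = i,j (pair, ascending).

#0 head=0: or.ALU i0 RAW r3
#1 head=1: sub.ALU/add.ALU i1&i2 pair
#2 head=3: st.MEM/sub.ALU i3&i4 pair
#3 head=5: ld.MEM i5 no-port MEM/BR
#4 head=6: beq.BR/and.ALU i6&i7 pair
#5 head=8: or.ALU i8 tail

ISSUED = 5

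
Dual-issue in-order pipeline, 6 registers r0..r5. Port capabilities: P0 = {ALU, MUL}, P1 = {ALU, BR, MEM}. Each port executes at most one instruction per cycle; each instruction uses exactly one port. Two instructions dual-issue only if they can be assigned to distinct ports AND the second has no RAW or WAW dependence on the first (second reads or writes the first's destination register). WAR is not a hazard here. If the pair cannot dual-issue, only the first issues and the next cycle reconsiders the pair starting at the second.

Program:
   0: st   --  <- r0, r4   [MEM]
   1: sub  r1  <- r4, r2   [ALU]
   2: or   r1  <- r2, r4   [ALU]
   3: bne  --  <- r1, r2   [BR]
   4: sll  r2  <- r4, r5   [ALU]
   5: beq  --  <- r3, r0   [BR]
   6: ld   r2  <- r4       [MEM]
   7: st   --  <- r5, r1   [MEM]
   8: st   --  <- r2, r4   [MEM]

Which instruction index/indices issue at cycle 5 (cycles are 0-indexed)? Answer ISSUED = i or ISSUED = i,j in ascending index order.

ISSUED = 7

c0: i0+i1 st.MEM;sub.ALU  2-wide
c1: i2 or.ALU  RAW r1
c2: i3+i4 bne.BR;sll.ALU  2-wide
c3: i5 beq.BR  no-port BR/MEM
c4: i6 ld.MEM  no-port MEM/MEM
c5: i7 st.MEM  no-port MEM/MEM
c6: i8 st.MEM  tail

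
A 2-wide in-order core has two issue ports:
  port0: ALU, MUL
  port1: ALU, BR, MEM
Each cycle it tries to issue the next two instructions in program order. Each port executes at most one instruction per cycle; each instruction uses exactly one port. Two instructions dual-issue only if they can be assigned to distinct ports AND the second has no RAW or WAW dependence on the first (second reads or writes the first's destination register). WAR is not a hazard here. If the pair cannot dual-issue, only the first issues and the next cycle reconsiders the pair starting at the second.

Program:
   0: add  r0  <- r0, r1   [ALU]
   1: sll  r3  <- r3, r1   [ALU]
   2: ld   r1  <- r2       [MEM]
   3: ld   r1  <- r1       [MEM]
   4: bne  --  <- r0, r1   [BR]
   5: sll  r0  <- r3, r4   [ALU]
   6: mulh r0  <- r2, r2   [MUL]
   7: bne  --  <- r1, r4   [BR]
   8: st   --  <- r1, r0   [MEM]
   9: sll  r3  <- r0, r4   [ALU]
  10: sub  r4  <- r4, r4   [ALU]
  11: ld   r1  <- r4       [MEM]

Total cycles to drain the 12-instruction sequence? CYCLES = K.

t=0 i0+i1:add.ALU+sll.ALU ; dual
t=1 i2:ld.MEM ; no-port MEM/MEM
t=2 i3:ld.MEM ; no-port MEM/BR
t=3 i4+i5:bne.BR+sll.ALU ; dual
t=4 i6+i7:mulh.MUL+bne.BR ; dual
t=5 i8+i9:st.MEM+sll.ALU ; dual
t=6 i10:sub.ALU ; RAW r4
t=7 i11:ld.MEM ; tail

CYCLES = 8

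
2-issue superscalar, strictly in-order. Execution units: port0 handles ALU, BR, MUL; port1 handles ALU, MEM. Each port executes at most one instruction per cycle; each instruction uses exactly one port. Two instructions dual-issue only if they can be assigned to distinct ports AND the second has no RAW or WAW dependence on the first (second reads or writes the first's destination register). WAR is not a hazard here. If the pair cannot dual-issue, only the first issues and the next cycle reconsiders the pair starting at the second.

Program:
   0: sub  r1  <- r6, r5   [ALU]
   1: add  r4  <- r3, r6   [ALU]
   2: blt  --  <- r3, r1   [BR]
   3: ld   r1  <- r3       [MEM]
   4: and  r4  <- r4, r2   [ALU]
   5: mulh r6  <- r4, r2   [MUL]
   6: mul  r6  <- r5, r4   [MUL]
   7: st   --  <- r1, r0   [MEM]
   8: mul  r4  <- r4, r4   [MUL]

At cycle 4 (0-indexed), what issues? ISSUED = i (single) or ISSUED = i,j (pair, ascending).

t=0 i0/i1:sub.ALU add.ALU ; 2-wide
t=1 i2/i3:blt.BR ld.MEM ; 2-wide
t=2 i4:and.ALU ; RAW r4
t=3 i5:mulh.MUL ; no-port MUL/MUL
t=4 i6/i7:mul.MUL st.MEM ; 2-wide
t=5 i8:mul.MUL ; tail

ISSUED = 6,7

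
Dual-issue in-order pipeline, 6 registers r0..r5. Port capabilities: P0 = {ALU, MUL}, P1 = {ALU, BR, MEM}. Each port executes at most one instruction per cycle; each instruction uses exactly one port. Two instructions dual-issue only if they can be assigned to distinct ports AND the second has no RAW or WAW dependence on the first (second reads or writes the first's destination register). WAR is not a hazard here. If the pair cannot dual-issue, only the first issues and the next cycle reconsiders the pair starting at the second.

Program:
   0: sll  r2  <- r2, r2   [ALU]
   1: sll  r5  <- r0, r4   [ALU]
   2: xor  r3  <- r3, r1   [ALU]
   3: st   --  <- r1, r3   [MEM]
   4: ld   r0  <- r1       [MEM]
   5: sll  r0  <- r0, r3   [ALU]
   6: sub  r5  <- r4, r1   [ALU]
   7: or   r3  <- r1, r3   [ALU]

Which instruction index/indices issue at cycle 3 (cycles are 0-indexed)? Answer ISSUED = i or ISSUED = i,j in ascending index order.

ISSUED = 4

c0: i0+i1 sll.ALU+sll.ALU  2-wide
c1: i2 xor.ALU  RAW r3
c2: i3 st.MEM  no-port MEM/MEM
c3: i4 ld.MEM  RAW+WAW r0
c4: i5+i6 sll.ALU+sub.ALU  2-wide
c5: i7 or.ALU  tail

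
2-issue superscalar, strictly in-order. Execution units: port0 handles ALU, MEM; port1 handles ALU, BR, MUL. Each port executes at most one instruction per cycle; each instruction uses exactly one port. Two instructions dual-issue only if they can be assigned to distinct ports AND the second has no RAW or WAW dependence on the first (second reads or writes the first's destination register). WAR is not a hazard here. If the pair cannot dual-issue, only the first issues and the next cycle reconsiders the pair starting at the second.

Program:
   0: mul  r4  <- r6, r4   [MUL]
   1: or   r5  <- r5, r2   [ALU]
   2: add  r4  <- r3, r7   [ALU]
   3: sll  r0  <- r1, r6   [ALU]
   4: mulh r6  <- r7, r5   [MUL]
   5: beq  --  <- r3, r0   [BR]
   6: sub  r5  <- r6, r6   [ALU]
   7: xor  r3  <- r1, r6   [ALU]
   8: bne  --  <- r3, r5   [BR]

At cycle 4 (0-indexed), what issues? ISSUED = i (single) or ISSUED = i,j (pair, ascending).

[0] i0+i1  mul+or  -- dual
[1] i2+i3  add+sll  -- dual
[2] i4  mulh  -- no-port MUL/BR
[3] i5+i6  beq+sub  -- dual
[4] i7  xor  -- RAW r3
[5] i8  bne  -- tail

ISSUED = 7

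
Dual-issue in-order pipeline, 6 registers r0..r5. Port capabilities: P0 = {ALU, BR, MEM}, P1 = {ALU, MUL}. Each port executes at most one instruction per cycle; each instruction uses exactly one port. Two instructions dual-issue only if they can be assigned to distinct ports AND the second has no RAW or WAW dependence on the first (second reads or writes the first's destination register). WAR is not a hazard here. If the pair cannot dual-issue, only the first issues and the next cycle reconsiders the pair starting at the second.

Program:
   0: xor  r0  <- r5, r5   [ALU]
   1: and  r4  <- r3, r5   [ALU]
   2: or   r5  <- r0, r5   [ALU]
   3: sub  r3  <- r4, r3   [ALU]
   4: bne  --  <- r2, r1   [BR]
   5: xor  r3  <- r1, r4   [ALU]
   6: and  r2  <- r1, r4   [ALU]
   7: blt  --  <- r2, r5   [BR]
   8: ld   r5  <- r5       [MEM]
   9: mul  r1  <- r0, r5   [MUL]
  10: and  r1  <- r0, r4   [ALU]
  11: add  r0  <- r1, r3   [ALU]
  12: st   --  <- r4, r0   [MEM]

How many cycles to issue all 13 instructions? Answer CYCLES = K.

CYCLES = 10

t=0 i0&i1:xor/and ; 2-wide
t=1 i2&i3:or/sub ; 2-wide
t=2 i4&i5:bne/xor ; 2-wide
t=3 i6:and ; RAW r2
t=4 i7:blt ; no-port BR/MEM
t=5 i8:ld ; RAW r5
t=6 i9:mul ; WAW r1
t=7 i10:and ; RAW r1
t=8 i11:add ; RAW r0
t=9 i12:st ; tail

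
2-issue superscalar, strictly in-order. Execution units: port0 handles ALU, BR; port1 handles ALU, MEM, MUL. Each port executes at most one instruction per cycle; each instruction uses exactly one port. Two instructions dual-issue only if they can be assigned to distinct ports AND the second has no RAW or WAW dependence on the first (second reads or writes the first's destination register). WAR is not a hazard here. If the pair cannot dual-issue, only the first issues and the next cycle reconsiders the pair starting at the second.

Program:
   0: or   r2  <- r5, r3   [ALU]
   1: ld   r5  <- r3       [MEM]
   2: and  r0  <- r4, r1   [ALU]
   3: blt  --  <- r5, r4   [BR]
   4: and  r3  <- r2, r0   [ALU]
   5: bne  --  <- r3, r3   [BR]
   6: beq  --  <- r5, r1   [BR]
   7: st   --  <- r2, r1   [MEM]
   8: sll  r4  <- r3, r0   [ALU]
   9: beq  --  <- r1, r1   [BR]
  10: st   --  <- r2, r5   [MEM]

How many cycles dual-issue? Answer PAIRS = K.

PAIRS = 4

#0 head=0: or+ld i0,i1 2-wide
#1 head=2: and+blt i2,i3 2-wide
#2 head=4: and i4 RAW r3
#3 head=5: bne i5 no-port BR/BR
#4 head=6: beq+st i6,i7 2-wide
#5 head=8: sll+beq i8,i9 2-wide
#6 head=10: st i10 tail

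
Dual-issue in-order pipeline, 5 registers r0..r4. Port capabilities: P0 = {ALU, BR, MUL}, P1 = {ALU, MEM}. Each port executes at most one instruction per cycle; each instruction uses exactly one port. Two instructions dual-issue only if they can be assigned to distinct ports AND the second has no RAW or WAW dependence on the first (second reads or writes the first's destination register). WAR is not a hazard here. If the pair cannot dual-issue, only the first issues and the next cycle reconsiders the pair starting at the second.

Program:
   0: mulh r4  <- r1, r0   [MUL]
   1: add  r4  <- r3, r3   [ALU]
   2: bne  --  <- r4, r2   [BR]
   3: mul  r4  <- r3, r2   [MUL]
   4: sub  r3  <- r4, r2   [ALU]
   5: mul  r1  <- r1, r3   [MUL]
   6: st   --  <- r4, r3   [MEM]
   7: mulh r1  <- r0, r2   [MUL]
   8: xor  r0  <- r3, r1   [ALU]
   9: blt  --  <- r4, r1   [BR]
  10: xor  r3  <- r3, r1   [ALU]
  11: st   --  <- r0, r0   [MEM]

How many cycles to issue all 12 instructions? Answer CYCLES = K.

t=0 i0:mulh ; WAW r4
t=1 i1:add ; RAW r4
t=2 i2:bne ; no-port BR/MUL
t=3 i3:mul ; RAW r4
t=4 i4:sub ; RAW r3
t=5 i5&i6:mul st ; dual
t=6 i7:mulh ; RAW r1
t=7 i8&i9:xor blt ; dual
t=8 i10&i11:xor st ; dual

CYCLES = 9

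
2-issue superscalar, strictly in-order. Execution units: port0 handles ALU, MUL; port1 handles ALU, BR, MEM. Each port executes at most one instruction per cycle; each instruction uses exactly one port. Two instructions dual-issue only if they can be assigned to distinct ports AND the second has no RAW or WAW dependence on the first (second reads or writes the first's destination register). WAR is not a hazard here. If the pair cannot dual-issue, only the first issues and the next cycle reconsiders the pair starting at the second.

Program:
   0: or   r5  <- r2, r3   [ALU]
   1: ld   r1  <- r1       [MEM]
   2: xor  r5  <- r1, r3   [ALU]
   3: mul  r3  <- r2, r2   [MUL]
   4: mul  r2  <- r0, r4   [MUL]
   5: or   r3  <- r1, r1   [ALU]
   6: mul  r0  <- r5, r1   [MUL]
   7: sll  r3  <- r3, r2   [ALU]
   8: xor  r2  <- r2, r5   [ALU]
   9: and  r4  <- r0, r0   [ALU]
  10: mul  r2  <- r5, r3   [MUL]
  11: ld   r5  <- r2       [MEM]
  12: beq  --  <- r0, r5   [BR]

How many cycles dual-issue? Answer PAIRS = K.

0. or.ALU+ld.MEM @i0/i1  | pair
1. xor.ALU+mul.MUL @i2/i3  | pair
2. mul.MUL+or.ALU @i4/i5  | pair
3. mul.MUL+sll.ALU @i6/i7  | pair
4. xor.ALU+and.ALU @i8/i9  | pair
5. mul.MUL @i10  | RAW r2
6. ld.MEM @i11  | no-port MEM/BR
7. beq.BR @i12  | tail

PAIRS = 5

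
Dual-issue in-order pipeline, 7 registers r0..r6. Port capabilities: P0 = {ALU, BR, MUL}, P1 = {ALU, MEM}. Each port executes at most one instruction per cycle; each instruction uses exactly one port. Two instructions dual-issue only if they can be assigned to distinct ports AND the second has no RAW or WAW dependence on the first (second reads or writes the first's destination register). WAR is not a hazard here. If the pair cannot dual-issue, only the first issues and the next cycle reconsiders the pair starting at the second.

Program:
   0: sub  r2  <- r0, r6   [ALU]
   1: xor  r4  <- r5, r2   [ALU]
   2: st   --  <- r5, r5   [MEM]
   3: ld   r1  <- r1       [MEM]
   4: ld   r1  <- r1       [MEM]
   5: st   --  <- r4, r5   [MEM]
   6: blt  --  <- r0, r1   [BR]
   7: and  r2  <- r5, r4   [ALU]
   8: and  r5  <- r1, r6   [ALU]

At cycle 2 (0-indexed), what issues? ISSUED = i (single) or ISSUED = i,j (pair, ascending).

ISSUED = 3

0. sub @i0  | RAW r2
1. xor/st @i1+i2  | 2-wide
2. ld @i3  | no-port MEM/MEM
3. ld @i4  | no-port MEM/MEM
4. st/blt @i5+i6  | 2-wide
5. and/and @i7+i8  | 2-wide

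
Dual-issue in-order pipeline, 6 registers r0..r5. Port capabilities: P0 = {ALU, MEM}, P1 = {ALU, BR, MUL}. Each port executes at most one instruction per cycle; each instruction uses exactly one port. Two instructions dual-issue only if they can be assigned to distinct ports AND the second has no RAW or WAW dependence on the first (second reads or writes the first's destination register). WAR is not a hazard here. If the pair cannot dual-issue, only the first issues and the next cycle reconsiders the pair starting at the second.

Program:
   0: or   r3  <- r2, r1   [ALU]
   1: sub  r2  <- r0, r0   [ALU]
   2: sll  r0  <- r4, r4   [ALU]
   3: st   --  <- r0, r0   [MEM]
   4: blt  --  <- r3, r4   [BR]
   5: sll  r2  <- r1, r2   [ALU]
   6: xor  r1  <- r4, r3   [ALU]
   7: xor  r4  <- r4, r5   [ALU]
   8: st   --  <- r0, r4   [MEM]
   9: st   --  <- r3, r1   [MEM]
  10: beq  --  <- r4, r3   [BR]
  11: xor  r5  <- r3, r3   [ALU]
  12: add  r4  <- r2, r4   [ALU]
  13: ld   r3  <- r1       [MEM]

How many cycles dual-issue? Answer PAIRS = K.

0. or+sub @i0,i1  | pair
1. sll @i2  | RAW r0
2. st+blt @i3,i4  | pair
3. sll+xor @i5,i6  | pair
4. xor @i7  | RAW r4
5. st @i8  | no-port MEM/MEM
6. st+beq @i9,i10  | pair
7. xor+add @i11,i12  | pair
8. ld @i13  | tail

PAIRS = 5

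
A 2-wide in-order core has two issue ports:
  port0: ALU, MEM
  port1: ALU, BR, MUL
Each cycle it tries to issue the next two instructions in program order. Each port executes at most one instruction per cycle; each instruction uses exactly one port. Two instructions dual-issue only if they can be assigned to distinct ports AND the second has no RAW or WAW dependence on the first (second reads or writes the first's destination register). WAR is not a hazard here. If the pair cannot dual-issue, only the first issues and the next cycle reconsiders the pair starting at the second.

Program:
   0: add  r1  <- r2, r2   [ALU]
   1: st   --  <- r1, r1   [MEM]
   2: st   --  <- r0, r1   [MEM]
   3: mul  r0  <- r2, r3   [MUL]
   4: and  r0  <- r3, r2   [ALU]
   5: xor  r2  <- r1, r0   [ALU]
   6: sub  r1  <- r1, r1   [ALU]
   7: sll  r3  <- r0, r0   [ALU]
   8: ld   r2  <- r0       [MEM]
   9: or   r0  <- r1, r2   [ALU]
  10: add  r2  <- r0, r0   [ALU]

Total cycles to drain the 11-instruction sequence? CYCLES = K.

CYCLES = 8

#0 head=0: add.ALU i0 RAW r1
#1 head=1: st.MEM i1 no-port MEM/MEM
#2 head=2: st.MEM+mul.MUL i2+i3 2-wide
#3 head=4: and.ALU i4 RAW r0
#4 head=5: xor.ALU+sub.ALU i5+i6 2-wide
#5 head=7: sll.ALU+ld.MEM i7+i8 2-wide
#6 head=9: or.ALU i9 RAW r0
#7 head=10: add.ALU i10 tail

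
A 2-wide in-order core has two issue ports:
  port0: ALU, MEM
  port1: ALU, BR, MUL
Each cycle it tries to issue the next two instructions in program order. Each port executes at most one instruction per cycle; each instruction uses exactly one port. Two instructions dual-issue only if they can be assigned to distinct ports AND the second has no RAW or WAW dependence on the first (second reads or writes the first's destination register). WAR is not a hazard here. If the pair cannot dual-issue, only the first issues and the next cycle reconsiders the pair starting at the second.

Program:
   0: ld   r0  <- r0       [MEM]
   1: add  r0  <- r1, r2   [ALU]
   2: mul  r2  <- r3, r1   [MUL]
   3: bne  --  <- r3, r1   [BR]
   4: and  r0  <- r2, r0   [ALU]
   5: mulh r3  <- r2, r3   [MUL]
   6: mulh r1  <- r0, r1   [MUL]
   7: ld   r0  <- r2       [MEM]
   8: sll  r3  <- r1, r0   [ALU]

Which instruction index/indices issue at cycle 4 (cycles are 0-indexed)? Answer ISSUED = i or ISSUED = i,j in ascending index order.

ISSUED = 6,7

0. ld @i0  | WAW r0
1. add;mul @i1/i2  | pair
2. bne;and @i3/i4  | pair
3. mulh @i5  | no-port MUL/MUL
4. mulh;ld @i6/i7  | pair
5. sll @i8  | tail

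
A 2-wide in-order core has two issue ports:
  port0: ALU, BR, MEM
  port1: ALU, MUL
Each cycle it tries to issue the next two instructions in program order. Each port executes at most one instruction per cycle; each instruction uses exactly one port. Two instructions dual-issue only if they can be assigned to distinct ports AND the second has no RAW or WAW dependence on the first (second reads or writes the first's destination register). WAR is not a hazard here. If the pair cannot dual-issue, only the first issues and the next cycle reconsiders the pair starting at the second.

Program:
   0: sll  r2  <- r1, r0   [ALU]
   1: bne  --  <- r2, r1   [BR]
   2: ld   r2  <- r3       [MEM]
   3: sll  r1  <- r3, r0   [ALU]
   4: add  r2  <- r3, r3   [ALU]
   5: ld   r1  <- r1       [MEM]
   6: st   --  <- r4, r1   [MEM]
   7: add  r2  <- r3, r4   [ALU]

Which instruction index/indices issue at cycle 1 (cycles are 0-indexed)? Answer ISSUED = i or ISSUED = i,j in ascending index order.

ISSUED = 1

0. sll.ALU @i0  | RAW r2
1. bne.BR @i1  | no-port BR/MEM
2. ld.MEM sll.ALU @i2/i3  | 2-wide
3. add.ALU ld.MEM @i4/i5  | 2-wide
4. st.MEM add.ALU @i6/i7  | 2-wide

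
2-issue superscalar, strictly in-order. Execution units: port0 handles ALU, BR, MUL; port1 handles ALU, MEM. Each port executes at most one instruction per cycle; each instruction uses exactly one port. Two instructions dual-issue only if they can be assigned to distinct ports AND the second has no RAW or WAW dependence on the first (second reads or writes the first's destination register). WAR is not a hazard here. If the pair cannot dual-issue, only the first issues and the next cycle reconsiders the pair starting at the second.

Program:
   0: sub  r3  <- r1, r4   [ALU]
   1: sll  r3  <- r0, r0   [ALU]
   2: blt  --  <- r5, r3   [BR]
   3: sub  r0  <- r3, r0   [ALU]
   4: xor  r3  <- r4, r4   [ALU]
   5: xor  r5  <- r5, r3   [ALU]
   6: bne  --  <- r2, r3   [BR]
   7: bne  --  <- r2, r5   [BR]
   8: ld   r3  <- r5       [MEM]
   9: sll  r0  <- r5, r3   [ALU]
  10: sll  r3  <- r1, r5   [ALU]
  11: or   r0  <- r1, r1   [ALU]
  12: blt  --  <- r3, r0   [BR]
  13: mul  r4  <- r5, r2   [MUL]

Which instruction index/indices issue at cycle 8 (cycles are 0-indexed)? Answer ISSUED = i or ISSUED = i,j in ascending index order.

  cy0 -> i0 (sub.ALU) WAW r3
  cy1 -> i1 (sll.ALU) RAW r3
  cy2 -> i2/i3 (blt.BR/sub.ALU) dual
  cy3 -> i4 (xor.ALU) RAW r3
  cy4 -> i5/i6 (xor.ALU/bne.BR) dual
  cy5 -> i7/i8 (bne.BR/ld.MEM) dual
  cy6 -> i9/i10 (sll.ALU/sll.ALU) dual
  cy7 -> i11 (or.ALU) RAW r0
  cy8 -> i12 (blt.BR) no-port BR/MUL
  cy9 -> i13 (mul.MUL) tail

ISSUED = 12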